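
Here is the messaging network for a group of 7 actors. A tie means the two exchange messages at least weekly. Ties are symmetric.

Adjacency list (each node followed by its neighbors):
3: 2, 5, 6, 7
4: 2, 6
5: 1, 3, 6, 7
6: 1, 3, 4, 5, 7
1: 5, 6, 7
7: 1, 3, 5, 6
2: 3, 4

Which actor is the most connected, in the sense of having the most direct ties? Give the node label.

Degrees — 1:3, 2:2, 3:4, 4:2, 5:4, 6:5, 7:4.
The maximum is 5, attained only by 6.

6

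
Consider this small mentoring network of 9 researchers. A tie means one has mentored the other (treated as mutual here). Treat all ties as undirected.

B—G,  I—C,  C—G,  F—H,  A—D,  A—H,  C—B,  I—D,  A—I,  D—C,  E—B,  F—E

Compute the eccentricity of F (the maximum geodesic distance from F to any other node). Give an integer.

3

Distances from F: A:2, B:2, C:3, D:3, E:1, G:3, H:1, I:3.
The largest is 3 (to I, D, C, and G), so the eccentricity of F is 3.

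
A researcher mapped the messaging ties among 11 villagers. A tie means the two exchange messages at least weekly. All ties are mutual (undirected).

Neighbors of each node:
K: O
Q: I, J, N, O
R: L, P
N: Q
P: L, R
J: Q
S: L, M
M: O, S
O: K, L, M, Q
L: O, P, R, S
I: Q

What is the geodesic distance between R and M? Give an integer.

3

One shortest route is R – L – S – M, which uses 3 edges, and at distance 2 from R we only reach {O, S}, which does not include M. So d(R,M) = 3.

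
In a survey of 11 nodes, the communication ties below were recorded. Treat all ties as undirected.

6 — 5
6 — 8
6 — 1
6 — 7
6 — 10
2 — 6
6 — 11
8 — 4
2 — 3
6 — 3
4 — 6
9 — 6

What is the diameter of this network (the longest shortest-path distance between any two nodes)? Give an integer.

2

Eccentricity of each node (its greatest distance to any other): 1:2, 2:2, 3:2, 4:2, 5:2, 6:1, 7:2, 8:2, 9:2, 10:2, 11:2.
The maximum eccentricity is 2, realized for instance by the pair 3–5 via 3 – 6 – 5. So the diameter is 2.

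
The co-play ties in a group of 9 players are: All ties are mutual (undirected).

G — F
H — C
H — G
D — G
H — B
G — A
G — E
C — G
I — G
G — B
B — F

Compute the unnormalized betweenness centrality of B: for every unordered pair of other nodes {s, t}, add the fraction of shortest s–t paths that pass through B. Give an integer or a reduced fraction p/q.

Pairs whose geodesics pass through B — H–F: 1/2.
All other pairs contribute 0.
Summing the contributions gives betweenness(B) = 1/2.

1/2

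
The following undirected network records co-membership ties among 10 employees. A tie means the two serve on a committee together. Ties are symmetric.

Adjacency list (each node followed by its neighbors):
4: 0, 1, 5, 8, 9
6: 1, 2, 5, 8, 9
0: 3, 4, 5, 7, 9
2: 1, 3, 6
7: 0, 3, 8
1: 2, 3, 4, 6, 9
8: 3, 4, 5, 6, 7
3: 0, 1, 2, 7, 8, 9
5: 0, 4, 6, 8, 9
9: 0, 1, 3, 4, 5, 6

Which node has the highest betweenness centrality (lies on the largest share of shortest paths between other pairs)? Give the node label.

Unnormalized betweenness of each node: 0:25/12, 1:25/12, 2:1/4, 3:11/2, 4:3/2, 5:5/4, 6:11/4, 7:1/4, 8:37/12, 9:9/4.
3 has the largest value, 11/2, making it the main broker — the node through which the most shortest paths run.

3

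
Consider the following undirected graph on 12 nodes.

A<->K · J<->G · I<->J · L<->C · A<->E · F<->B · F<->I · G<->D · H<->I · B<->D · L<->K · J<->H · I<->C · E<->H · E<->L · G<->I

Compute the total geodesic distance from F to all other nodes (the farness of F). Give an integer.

Distances from F: A:4, B:1, C:2, D:2, E:3, G:2, H:2, I:1, J:2, K:4, L:3.
Sum = 4 + 1 + 2 + 2 + 3 + 2 + 2 + 1 + 2 + 4 + 3 = 26.

26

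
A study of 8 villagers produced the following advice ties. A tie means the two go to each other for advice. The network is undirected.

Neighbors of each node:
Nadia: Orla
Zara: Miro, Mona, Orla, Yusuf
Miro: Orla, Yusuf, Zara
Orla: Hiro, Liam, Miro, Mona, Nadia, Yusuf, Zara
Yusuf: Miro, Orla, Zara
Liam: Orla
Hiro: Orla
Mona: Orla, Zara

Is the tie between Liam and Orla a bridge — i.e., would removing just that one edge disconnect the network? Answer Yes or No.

Yes

Without the Liam–Orla edge there is no alternate route between Liam and Orla, so the network disconnects. It is a bridge.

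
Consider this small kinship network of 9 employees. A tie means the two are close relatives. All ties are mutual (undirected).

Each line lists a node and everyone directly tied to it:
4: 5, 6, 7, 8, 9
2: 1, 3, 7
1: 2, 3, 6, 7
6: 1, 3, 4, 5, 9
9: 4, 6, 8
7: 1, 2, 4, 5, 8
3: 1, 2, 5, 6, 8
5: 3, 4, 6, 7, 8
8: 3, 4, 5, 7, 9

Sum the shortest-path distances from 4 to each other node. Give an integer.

11

Distances from 4: 1:2, 2:2, 3:2, 5:1, 6:1, 7:1, 8:1, 9:1.
Sum = 2 + 2 + 2 + 1 + 1 + 1 + 1 + 1 = 11.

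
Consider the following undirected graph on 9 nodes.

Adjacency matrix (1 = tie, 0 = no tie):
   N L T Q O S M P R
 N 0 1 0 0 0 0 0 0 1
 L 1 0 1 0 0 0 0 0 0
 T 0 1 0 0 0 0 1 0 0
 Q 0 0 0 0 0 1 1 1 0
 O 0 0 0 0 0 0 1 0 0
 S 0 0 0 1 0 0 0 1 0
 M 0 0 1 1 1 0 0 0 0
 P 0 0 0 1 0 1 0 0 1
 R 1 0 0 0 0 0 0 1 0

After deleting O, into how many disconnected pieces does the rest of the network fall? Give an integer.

1

O's neighbors (M) remain reachable from one another through other ties, so the rest of the network stays in one piece.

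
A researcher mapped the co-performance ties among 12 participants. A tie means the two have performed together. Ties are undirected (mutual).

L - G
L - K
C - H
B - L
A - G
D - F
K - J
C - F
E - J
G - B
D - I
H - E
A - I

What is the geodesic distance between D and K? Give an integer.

One shortest route is D – I – A – G – L – K, which uses 5 edges, and at distance 4 from D we only reach {B, E, L}, which does not include K. So d(D,K) = 5.

5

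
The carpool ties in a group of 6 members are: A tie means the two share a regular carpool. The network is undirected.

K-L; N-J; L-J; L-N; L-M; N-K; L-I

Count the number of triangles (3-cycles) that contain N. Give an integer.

2

N's neighbors: J, K, and L.
Neighbor pairs that are themselves tied: N–J–L; N–K–L. Each forms one triangle with N, for 2 in total.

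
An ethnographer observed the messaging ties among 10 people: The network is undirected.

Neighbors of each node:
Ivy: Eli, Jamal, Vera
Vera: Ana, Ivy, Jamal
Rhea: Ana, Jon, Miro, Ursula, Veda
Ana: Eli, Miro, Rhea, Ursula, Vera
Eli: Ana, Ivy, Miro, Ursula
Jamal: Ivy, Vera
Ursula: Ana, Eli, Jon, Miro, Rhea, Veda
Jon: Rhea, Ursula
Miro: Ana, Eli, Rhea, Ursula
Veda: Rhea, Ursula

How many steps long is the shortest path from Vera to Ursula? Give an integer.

One shortest route is Vera – Ana – Ursula, which uses 2 edges, and Vera and Ursula are not directly tied, so nothing shorter exists. So d(Vera,Ursula) = 2.

2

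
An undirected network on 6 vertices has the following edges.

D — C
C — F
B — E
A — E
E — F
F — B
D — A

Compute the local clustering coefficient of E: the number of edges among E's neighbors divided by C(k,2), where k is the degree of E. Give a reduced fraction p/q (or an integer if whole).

1/3

E's neighbors: A, B, and F (k = 3).
Possible neighbor pairs: C(3,2) = 3. Edges among them: B–F → e = 1.
Clustering(E) = 1/3.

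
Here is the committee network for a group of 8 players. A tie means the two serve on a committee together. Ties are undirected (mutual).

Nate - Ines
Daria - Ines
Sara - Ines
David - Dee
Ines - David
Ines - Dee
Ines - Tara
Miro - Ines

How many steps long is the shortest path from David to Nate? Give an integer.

One shortest route is David – Ines – Nate, which uses 2 edges, and David and Nate are not directly tied, so nothing shorter exists. So d(David,Nate) = 2.

2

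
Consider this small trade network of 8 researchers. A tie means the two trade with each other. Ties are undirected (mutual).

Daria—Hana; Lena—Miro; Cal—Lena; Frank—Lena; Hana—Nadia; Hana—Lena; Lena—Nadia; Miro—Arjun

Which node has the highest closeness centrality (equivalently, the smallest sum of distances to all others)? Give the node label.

Lena

Farness (sum of distances to all others) for each node — Arjun:19, Cal:15, Daria:18, Frank:15, Hana:12, Lena:9, Miro:13, Nadia:13.
The smallest farness is 9, for Lena, so Lena has the highest closeness.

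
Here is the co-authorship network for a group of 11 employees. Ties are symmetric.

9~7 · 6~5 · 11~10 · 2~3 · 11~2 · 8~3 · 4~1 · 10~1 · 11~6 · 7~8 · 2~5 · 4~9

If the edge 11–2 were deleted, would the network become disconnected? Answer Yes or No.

Even without that edge, 11 still reaches 2 via 11 – 6 – 5 – 2, so the network stays connected. Not a bridge.

No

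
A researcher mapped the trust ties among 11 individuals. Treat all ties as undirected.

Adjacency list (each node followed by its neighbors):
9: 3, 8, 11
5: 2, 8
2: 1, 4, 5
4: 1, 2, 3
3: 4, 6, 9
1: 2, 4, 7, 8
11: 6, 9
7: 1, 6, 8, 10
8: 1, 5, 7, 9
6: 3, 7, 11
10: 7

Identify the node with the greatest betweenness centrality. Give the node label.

7

Unnormalized betweenness of each node: 1:101/15, 2:2, 3:71/15, 4:56/15, 5:31/30, 6:59/10, 7:66/5, 8:317/30, 9:28/5, 10:0, 11:1/2.
7 has the largest value, 66/5, making it the main broker — the node through which the most shortest paths run.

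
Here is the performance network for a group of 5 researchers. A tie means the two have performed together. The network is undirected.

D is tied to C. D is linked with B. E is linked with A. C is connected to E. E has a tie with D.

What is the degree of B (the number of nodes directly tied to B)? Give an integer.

B is directly tied to D. That is 1 neighbor, so the degree of B is 1.

1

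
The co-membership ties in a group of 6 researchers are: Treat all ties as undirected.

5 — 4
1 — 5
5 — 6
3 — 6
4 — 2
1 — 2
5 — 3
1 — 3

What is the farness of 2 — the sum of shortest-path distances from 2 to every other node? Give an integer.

Distances from 2: 1:1, 3:2, 4:1, 5:2, 6:3.
Sum = 1 + 2 + 1 + 2 + 3 = 9.

9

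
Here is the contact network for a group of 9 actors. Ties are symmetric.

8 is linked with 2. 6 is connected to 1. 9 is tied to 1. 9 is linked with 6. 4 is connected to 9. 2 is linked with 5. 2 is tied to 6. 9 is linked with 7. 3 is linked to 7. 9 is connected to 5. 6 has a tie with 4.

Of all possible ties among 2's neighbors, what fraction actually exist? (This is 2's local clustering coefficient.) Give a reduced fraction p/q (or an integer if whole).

2's neighbors: 5, 6, and 8 (k = 3).
Possible neighbor pairs: C(3,2) = 3. Edges among them: none → e = 0.
Clustering(2) = 0/3 = 0.

0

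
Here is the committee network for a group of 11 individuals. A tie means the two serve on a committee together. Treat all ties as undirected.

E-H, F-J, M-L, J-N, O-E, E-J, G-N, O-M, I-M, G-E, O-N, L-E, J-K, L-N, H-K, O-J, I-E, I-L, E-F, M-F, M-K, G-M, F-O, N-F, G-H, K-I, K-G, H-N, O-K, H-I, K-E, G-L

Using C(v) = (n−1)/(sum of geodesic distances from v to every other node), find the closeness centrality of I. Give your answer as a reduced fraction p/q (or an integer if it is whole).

Distances from I: E:1, F:2, G:2, H:1, J:2, K:1, L:1, M:1, N:2, O:2. Sum = 15.
n = 11, so closeness = 10/15 = 2/3.

2/3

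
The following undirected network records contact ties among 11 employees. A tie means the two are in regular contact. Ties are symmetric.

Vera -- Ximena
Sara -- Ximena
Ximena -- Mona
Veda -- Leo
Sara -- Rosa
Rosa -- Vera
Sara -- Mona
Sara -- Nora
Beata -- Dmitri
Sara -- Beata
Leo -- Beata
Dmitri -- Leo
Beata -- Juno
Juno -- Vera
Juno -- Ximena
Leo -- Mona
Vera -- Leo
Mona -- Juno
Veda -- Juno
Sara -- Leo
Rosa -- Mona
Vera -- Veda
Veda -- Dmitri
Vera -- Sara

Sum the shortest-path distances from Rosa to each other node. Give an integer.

18

Distances from Rosa: Beata:2, Dmitri:3, Juno:2, Leo:2, Mona:1, Nora:2, Sara:1, Veda:2, Vera:1, Ximena:2.
Sum = 2 + 3 + 2 + 2 + 1 + 2 + 1 + 2 + 1 + 2 = 18.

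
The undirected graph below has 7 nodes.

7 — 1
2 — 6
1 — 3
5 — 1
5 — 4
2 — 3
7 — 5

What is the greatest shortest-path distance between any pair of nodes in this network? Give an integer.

Eccentricity of each node (its greatest distance to any other): 1:3, 2:4, 3:3, 4:5, 5:4, 6:5, 7:4.
The maximum eccentricity is 5, realized for instance by the pair 6–4 via 6 – 2 – 3 – 1 – 5 – 4. So the diameter is 5.

5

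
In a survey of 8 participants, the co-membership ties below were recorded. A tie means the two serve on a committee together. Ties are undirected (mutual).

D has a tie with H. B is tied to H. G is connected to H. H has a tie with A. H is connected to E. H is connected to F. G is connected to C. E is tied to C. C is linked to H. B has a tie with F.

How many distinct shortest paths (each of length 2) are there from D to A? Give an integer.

1

The shortest distance is 2, and the only length-2 path is D–H–A. So there is exactly 1 shortest path.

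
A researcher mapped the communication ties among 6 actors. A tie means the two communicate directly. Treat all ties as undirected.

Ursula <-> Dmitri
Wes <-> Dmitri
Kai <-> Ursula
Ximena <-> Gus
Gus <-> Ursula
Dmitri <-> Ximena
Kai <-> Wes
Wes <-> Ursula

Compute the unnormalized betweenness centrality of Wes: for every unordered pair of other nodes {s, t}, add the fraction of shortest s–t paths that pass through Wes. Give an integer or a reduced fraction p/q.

5/6

Pairs whose geodesics pass through Wes — Ximena–Kai: 1/3; Dmitri–Kai: 1/2.
All other pairs contribute 0.
Summing the contributions gives betweenness(Wes) = 5/6.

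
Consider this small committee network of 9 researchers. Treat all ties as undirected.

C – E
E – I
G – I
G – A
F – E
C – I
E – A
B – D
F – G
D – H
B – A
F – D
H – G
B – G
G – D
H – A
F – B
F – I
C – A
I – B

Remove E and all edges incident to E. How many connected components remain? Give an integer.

E's neighbors (A, C, F, and I) remain reachable from one another through other ties, so the rest of the network stays in one piece.

1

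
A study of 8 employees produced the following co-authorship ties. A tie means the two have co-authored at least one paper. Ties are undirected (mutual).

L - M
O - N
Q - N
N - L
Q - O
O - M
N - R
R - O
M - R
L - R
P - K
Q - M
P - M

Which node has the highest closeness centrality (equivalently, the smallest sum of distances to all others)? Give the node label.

M

Farness (sum of distances to all others) for each node — K:19, L:12, M:9, N:13, O:11, P:13, Q:12, R:11.
The smallest farness is 9, for M, so M has the highest closeness.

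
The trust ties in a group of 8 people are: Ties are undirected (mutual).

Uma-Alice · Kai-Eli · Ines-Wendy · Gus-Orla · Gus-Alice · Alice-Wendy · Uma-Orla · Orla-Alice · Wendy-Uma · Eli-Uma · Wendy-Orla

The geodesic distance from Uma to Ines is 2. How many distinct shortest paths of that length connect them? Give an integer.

The shortest distance is 2, and the only length-2 path is Uma–Wendy–Ines. So there is exactly 1 shortest path.

1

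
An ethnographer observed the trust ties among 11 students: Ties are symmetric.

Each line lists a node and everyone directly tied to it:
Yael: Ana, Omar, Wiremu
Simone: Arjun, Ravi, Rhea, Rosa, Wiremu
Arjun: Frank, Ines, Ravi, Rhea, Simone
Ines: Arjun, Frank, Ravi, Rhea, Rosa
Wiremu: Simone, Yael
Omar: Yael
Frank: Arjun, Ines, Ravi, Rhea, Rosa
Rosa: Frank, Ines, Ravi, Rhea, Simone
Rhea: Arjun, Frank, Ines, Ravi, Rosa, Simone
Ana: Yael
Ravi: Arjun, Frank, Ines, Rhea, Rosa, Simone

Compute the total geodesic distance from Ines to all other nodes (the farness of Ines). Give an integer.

Distances from Ines: Ana:5, Arjun:1, Frank:1, Omar:5, Ravi:1, Rhea:1, Rosa:1, Simone:2, Wiremu:3, Yael:4.
Sum = 5 + 1 + 1 + 5 + 1 + 1 + 1 + 2 + 3 + 4 = 24.

24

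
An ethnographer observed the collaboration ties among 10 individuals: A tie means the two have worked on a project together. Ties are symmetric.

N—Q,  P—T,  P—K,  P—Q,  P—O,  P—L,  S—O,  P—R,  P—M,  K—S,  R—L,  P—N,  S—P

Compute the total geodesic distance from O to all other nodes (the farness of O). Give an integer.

Distances from O: K:2, L:2, M:2, N:2, P:1, Q:2, R:2, S:1, T:2.
Sum = 2 + 2 + 2 + 2 + 1 + 2 + 2 + 1 + 2 = 16.

16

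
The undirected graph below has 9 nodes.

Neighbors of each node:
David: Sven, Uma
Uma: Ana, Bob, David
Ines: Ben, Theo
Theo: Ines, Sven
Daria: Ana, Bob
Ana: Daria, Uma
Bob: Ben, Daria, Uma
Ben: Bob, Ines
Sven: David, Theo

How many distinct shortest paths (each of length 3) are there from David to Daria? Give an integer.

2

The shortest distance is 3. The length-3 paths are: David–Uma–Ana–Daria; David–Uma–Bob–Daria.
That gives 2 distinct shortest paths.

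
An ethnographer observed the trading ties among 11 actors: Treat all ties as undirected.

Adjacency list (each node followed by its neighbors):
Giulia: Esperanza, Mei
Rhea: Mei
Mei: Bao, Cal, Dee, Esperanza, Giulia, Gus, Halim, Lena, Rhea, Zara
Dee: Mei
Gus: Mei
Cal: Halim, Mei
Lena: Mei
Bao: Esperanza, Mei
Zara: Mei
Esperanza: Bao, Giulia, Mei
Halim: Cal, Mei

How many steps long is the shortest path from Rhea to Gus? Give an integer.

2

One shortest route is Rhea – Mei – Gus, which uses 2 edges, and Rhea and Gus are not directly tied, so nothing shorter exists. So d(Rhea,Gus) = 2.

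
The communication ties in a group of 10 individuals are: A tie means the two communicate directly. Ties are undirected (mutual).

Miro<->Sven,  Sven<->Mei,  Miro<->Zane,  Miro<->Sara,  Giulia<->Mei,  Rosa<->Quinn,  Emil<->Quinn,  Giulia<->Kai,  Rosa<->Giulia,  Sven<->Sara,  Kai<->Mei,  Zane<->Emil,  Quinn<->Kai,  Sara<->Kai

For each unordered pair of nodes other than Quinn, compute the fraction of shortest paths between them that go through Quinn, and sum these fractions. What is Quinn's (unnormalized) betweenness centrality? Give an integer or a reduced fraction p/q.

8

Pairs whose geodesics pass through Quinn — Sara–Emil: 1/2; Sara–Rosa: 1/2; Miro–Rosa: 2/4; Zane–Rosa: 1; Zane–Giulia: 2/4; Zane–Kai: 1/2; Emil–Rosa: 1; Emil–Giulia: 2/2; Emil–Kai: 1; Emil–Mei: 1; Rosa–Kai: 1/2.
All other pairs contribute 0.
Summing the contributions gives betweenness(Quinn) = 8.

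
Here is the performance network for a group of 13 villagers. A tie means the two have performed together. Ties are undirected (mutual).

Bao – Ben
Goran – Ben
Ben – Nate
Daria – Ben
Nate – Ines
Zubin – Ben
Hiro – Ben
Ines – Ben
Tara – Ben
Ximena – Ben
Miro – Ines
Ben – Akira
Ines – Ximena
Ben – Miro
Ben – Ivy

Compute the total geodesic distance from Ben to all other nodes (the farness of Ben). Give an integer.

12

Distances from Ben: Akira:1, Bao:1, Daria:1, Goran:1, Hiro:1, Ines:1, Ivy:1, Miro:1, Nate:1, Tara:1, Ximena:1, Zubin:1.
Sum = 1 + 1 + 1 + 1 + 1 + 1 + 1 + 1 + 1 + 1 + 1 + 1 = 12.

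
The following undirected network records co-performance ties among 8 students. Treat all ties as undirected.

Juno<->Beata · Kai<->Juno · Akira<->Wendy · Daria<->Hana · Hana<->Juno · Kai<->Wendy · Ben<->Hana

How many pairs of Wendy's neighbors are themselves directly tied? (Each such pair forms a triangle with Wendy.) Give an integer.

0

Wendy's neighbors are Akira and Kai, but none of them are tied to each other, so no triangle contains Wendy.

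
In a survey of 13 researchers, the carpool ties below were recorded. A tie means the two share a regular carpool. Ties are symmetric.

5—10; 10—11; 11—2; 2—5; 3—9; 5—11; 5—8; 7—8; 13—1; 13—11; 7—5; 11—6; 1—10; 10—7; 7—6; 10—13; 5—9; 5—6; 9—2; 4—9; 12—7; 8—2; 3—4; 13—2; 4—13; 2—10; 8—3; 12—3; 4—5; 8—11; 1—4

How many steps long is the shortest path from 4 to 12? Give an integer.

2

One shortest route is 4 – 3 – 12, which uses 2 edges, and 4 and 12 are not directly tied, so nothing shorter exists. So d(4,12) = 2.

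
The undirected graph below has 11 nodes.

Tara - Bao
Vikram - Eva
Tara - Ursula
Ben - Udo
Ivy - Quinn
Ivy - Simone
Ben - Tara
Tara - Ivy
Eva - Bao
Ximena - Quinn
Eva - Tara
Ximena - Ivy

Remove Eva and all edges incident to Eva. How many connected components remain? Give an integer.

Without Eva, the remaining ties split the others into: {Bao, Ben, Ivy, Quinn, Simone, Tara, Udo, Ursula, Ximena}; {Vikram}.
That's 2 separate components.

2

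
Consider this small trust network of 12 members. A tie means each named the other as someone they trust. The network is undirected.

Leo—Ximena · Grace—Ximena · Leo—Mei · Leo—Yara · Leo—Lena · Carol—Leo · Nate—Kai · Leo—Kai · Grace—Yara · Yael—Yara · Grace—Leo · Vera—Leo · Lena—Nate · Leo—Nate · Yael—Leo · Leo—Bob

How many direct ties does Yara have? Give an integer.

Yara is directly tied to Grace, Leo, and Yael. That is 3 neighbors, so the degree of Yara is 3.

3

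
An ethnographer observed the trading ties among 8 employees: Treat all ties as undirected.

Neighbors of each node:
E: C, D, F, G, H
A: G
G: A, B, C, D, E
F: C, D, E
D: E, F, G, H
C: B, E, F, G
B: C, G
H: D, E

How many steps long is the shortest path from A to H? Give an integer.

One shortest route is A – G – E – H, which uses 3 edges, and at distance 2 from A we only reach {B, C, D, E}, which does not include H. So d(A,H) = 3.

3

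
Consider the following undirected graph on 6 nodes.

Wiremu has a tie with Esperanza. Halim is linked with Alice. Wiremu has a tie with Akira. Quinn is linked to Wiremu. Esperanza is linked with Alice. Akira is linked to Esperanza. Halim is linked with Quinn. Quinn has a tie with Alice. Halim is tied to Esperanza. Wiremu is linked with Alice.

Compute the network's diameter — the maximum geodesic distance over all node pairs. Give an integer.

2

Eccentricity of each node (its greatest distance to any other): Akira:2, Alice:2, Esperanza:2, Halim:2, Quinn:2, Wiremu:2.
The maximum eccentricity is 2, realized for instance by the pair Wiremu–Halim via Wiremu – Alice – Halim. So the diameter is 2.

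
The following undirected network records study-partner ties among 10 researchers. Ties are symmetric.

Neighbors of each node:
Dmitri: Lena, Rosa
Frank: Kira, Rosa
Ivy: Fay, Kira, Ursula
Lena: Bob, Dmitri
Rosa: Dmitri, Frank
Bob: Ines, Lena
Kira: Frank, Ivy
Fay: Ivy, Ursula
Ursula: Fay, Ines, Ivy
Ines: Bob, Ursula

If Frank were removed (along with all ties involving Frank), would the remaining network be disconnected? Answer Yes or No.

Even without Frank, every remaining node can still reach every other (the residual graph is connected), so Frank is not a cut vertex.

No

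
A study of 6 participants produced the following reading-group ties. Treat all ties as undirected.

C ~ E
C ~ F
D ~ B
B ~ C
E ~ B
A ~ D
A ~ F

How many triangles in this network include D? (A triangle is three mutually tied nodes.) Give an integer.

D's neighbors are A and B, but none of them are tied to each other, so no triangle contains D.

0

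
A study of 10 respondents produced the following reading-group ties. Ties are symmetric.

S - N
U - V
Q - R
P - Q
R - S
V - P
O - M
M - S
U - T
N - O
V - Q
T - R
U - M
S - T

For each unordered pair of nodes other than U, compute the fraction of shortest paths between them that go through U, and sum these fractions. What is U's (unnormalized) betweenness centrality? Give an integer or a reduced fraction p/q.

103/12

Pairs whose geodesics pass through U — S–V: 2/3; N–V: 3/4; Q–O: 1/3; Q–M: 1/2; O–V: 1; O–P: 1; O–T: 1/3; V–M: 1; V–T: 1; M–P: 1; M–T: 1/2; P–T: 1/2.
All other pairs contribute 0.
Summing the contributions gives betweenness(U) = 103/12.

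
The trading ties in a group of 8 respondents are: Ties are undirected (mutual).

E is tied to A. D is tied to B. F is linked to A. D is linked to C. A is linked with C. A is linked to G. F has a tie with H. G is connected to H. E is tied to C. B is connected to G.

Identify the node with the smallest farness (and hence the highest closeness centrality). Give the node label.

Farness (sum of distances to all others) for each node — A:10, B:14, C:12, D:14, E:14, F:14, G:11, H:15.
The smallest farness is 10, for A, so A has the highest closeness.

A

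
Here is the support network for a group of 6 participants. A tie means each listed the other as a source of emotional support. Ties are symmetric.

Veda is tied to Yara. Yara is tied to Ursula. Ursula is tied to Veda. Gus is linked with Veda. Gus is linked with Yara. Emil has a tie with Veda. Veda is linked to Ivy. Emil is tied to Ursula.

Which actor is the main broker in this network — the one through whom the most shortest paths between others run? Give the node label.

Veda

Unnormalized betweenness of each node: Emil:0, Gus:0, Ivy:0, Ursula:1/2, Veda:6, Yara:1/2.
Veda has the largest value, 6, making it the main broker — the node through which the most shortest paths run.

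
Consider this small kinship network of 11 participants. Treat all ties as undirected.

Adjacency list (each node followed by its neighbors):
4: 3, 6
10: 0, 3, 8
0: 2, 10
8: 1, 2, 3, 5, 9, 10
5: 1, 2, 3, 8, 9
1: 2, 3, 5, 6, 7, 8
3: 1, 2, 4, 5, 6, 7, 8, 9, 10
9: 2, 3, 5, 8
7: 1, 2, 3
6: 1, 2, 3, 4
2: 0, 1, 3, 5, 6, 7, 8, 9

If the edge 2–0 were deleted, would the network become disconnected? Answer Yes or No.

Even without that edge, 2 still reaches 0 via 2 – 3 – 10 – 0, so the network stays connected. Not a bridge.

No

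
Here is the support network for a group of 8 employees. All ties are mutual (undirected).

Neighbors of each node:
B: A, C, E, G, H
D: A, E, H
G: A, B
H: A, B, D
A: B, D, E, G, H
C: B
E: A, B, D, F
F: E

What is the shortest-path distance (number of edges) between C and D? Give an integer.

3

One shortest route is C – B – A – D, which uses 3 edges, and at distance 2 from C we only reach {A, E, G, H}, which does not include D. So d(C,D) = 3.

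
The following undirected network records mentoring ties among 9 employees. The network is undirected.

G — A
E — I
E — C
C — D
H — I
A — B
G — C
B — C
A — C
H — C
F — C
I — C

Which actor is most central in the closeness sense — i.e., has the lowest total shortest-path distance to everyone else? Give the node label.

Farness (sum of distances to all others) for each node — A:13, B:14, C:8, D:15, E:14, F:15, G:14, H:14, I:13.
The smallest farness is 8, for C, so C has the highest closeness.

C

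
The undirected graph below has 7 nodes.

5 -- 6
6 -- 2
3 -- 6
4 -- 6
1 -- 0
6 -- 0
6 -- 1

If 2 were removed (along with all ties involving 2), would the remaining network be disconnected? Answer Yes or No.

No

Even without 2, every remaining node can still reach every other (the residual graph is connected), so 2 is not a cut vertex.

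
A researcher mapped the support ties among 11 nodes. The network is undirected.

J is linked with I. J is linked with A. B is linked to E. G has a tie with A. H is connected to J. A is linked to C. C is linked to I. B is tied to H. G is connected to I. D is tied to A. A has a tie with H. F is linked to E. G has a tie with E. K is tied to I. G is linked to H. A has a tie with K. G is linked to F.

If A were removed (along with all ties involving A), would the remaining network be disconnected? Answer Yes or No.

Yes

Removing A leaves {B, C, E, F, G, H, I, J, and K} with no path to {D}, so the network splits into 2 components. A is a cut vertex.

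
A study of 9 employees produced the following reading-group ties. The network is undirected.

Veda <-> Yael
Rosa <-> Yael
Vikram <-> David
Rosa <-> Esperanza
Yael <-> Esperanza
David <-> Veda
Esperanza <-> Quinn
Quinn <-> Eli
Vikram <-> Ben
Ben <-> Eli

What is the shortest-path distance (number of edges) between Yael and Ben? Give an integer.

One shortest route is Yael – Esperanza – Quinn – Eli – Ben, which uses 4 edges, and at distance 3 from Yael we only reach {Eli, Vikram}, which does not include Ben. So d(Yael,Ben) = 4.

4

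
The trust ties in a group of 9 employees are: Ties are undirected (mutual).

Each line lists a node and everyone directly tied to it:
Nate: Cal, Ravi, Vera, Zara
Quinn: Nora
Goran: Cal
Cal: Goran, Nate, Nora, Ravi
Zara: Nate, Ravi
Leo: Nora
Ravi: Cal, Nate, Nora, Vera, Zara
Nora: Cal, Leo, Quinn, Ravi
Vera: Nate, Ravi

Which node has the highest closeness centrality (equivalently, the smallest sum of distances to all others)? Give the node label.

Farness (sum of distances to all others) for each node — Cal:12, Goran:19, Leo:19, Nate:14, Nora:12, Quinn:19, Ravi:11, Vera:17, Zara:17.
The smallest farness is 11, for Ravi, so Ravi has the highest closeness.

Ravi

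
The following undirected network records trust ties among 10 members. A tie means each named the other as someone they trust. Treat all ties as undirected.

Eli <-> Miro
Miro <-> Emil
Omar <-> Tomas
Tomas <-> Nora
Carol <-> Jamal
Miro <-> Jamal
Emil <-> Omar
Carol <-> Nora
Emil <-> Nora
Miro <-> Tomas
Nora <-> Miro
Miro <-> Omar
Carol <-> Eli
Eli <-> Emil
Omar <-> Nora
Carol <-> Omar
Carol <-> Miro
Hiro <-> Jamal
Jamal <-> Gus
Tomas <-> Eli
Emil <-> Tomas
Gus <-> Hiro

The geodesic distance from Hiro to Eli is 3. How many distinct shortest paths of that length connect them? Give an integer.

2

The shortest distance is 3. The length-3 paths are: Hiro–Jamal–Carol–Eli; Hiro–Jamal–Miro–Eli.
That gives 2 distinct shortest paths.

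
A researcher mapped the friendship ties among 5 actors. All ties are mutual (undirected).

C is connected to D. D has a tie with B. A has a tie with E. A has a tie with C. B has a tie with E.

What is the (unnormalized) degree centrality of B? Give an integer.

2

B is directly tied to D and E. That is 2 neighbors, so the degree of B is 2.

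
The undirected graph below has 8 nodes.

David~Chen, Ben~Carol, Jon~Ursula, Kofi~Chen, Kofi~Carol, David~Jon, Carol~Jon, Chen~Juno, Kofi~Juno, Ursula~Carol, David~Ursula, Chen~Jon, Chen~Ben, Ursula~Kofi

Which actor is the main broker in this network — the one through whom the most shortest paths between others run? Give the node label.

Chen

Unnormalized betweenness of each node: Ben:1/3, Carol:7/3, Chen:35/6, David:1/3, Jon:7/6, Juno:0, Kofi:8/3, Ursula:4/3.
Chen has the largest value, 35/6, making it the main broker — the node through which the most shortest paths run.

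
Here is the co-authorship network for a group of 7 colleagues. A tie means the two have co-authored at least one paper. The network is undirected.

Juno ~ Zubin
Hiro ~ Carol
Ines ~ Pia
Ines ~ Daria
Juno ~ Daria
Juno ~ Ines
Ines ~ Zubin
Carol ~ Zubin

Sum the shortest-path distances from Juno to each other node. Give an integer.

Distances from Juno: Carol:2, Daria:1, Hiro:3, Ines:1, Pia:2, Zubin:1.
Sum = 2 + 1 + 3 + 1 + 2 + 1 = 10.

10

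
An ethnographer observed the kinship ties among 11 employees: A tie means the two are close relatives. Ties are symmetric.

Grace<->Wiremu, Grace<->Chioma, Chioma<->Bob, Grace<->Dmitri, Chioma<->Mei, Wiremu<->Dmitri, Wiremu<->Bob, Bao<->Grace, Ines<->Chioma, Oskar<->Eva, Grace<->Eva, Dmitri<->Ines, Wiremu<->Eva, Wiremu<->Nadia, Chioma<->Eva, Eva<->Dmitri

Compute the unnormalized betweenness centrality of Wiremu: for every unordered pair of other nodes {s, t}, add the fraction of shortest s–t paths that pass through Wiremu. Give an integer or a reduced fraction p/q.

Pairs whose geodesics pass through Wiremu — Ines–Nadia: 1; Grace–Bob: 1/2; Grace–Nadia: 1; Chioma–Nadia: 3/3; Mei–Nadia: 3/3; Bob–Bao: 1/2; Bob–Dmitri: 1; Bob–Oskar: 1/2; Bob–Nadia: 1; Bob–Eva: 1/2; Bao–Nadia: 1; Dmitri–Nadia: 1; Oskar–Nadia: 1; Nadia–Eva: 1.
All other pairs contribute 0.
Summing the contributions gives betweenness(Wiremu) = 12.

12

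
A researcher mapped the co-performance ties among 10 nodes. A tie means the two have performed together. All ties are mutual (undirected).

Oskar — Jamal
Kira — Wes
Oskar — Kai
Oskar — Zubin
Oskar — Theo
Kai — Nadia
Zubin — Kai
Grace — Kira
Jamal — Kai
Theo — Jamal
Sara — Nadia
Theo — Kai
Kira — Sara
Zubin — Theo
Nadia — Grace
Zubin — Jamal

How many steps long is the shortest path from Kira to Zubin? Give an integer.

One shortest route is Kira – Sara – Nadia – Kai – Zubin, which uses 4 edges, and at distance 3 from Kira we only reach {Kai}, which does not include Zubin. So d(Kira,Zubin) = 4.

4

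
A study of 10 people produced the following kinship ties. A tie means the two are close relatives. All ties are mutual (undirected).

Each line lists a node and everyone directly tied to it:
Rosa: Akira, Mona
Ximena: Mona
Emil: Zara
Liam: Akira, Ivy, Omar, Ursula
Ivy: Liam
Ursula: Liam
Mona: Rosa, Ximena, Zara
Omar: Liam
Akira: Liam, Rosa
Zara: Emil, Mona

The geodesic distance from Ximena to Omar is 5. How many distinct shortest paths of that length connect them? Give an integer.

1

The shortest distance is 5, and the only length-5 path is Ximena–Mona–Rosa–Akira–Liam–Omar. So there is exactly 1 shortest path.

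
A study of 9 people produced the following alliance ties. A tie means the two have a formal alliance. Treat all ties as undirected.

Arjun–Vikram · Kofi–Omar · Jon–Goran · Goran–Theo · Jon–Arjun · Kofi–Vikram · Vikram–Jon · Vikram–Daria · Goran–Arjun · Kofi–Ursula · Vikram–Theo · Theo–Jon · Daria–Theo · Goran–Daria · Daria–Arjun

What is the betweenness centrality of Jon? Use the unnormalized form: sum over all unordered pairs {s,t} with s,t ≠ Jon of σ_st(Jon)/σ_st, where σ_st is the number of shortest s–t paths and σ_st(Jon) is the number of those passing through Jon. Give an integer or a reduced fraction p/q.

Pairs whose geodesics pass through Jon — Arjun–Theo: 1/4; Vikram–Goran: 1/4; Goran–Kofi: 1/4; Goran–Omar: 1/4; Goran–Ursula: 1/4.
All other pairs contribute 0.
Summing the contributions gives betweenness(Jon) = 5/4.

5/4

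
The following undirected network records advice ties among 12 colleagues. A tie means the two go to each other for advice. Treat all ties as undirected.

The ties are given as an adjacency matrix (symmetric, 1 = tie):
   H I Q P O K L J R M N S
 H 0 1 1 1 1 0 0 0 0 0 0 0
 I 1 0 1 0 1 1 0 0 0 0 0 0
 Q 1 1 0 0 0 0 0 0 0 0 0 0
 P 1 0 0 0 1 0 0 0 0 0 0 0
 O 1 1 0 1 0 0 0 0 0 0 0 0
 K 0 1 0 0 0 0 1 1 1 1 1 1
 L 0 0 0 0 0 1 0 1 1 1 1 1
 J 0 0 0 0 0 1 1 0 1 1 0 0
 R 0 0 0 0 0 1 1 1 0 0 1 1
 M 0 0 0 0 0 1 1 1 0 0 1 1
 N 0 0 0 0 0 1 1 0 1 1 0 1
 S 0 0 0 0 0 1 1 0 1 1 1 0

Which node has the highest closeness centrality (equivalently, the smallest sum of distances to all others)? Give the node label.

Farness (sum of distances to all others) for each node — H:24, I:18, J:23, K:16, L:21, M:22, N:22, O:25, P:33, Q:26, R:22, S:22.
The smallest farness is 16, for K, so K has the highest closeness.

K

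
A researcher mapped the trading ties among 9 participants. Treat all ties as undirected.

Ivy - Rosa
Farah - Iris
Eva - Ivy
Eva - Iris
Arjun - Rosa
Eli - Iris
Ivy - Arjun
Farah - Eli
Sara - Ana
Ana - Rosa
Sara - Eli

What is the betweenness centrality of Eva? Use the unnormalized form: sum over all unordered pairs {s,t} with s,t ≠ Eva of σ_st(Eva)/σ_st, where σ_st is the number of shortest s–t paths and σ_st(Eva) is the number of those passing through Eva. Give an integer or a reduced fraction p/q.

7

Pairs whose geodesics pass through Eva — Arjun–Eli: 1/2; Arjun–Farah: 1; Arjun–Iris: 1; Rosa–Farah: 1/2; Rosa–Iris: 1; Eli–Ivy: 1; Farah–Ivy: 1; Iris–Ivy: 1.
All other pairs contribute 0.
Summing the contributions gives betweenness(Eva) = 7.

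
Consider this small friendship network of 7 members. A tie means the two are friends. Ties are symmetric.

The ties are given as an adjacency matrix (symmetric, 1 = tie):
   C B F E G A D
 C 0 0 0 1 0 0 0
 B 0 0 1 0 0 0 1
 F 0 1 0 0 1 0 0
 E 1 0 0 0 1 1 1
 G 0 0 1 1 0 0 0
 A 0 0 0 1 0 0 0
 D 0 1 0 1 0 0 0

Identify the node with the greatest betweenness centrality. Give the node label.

E

Unnormalized betweenness of each node: A:0, B:1, C:0, D:3, E:10, F:1, G:3.
E has the largest value, 10, making it the main broker — the node through which the most shortest paths run.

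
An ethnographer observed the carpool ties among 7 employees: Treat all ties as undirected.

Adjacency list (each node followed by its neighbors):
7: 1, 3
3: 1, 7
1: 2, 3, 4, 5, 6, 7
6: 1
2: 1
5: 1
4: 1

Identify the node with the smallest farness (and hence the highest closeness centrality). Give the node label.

1

Farness (sum of distances to all others) for each node — 1:6, 2:11, 3:10, 4:11, 5:11, 6:11, 7:10.
The smallest farness is 6, for 1, so 1 has the highest closeness.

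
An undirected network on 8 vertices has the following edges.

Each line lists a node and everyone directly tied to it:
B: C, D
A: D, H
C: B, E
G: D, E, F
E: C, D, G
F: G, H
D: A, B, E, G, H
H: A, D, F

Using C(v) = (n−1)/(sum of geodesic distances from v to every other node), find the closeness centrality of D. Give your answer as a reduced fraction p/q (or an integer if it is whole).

7/9

Distances from D: A:1, B:1, C:2, E:1, F:2, G:1, H:1. Sum = 9.
n = 8, so closeness = 7/9.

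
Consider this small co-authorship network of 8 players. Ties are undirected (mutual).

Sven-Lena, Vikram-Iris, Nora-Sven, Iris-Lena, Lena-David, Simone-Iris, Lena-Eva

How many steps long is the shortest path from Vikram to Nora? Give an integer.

One shortest route is Vikram – Iris – Lena – Sven – Nora, which uses 4 edges, and at distance 3 from Vikram we only reach {David, Eva, Sven}, which does not include Nora. So d(Vikram,Nora) = 4.

4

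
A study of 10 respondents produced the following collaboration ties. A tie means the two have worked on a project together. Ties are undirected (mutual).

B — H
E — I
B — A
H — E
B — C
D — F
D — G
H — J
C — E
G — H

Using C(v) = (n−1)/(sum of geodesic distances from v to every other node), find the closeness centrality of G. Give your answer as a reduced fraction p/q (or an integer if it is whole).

9/19

Distances from G: A:3, B:2, C:3, D:1, E:2, F:2, H:1, I:3, J:2. Sum = 19.
n = 10, so closeness = 9/19.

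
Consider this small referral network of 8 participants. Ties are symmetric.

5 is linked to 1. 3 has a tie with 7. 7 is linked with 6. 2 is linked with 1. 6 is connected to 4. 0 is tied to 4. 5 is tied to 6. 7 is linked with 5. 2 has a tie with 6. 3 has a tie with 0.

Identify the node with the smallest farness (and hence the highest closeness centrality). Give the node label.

Farness (sum of distances to all others) for each node — 0:16, 1:16, 2:14, 3:14, 4:13, 5:12, 6:10, 7:11.
The smallest farness is 10, for 6, so 6 has the highest closeness.

6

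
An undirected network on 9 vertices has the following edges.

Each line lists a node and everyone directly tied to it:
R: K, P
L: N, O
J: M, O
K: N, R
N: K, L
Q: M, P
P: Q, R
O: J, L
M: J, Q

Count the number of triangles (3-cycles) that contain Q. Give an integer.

Q's neighbors are M and P, but none of them are tied to each other, so no triangle contains Q.

0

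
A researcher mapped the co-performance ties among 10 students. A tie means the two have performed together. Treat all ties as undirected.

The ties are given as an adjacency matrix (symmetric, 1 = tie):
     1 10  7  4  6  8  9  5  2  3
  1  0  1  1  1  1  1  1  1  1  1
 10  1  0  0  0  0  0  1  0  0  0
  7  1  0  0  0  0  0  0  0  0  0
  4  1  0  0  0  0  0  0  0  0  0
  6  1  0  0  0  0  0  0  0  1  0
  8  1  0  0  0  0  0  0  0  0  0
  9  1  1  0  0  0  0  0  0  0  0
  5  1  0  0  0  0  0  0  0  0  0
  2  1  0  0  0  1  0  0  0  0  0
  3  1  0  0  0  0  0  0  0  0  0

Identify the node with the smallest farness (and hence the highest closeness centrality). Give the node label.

Farness (sum of distances to all others) for each node — 1:9, 2:16, 3:17, 4:17, 5:17, 6:16, 7:17, 8:17, 9:16, 10:16.
The smallest farness is 9, for 1, so 1 has the highest closeness.

1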